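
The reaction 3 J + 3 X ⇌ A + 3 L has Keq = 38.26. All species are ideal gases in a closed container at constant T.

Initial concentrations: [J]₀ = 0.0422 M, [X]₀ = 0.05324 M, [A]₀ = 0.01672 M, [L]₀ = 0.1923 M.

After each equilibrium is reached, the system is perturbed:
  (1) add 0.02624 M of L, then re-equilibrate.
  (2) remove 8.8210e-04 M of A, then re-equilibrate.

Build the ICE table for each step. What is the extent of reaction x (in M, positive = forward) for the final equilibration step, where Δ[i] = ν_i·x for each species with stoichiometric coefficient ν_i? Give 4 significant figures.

x = 4.9900e-04 M

Q₀ = 1.0484e+04 vs Keq = 38.26 ⇒ Q>K, reverse
Step 1:
                    J           X           A           L
  init         0.0422     0.05324     0.01672      0.1923
  Δ           0.03796     0.03796    -0.01265    -0.03796
  eq          0.08016      0.0912    0.004066      0.1543
  solve Keq expr → x = -0.01265; check Q = 38.26
Then add 0.02624 M of L.
Step 2:
                    J           X           A           L
  init        0.08016      0.0912    0.004066      0.1806
  Δ          0.002641    0.002641 -8.8032e-04   -0.002641
  eq           0.0828     0.09384    0.003186      0.1779
  solve Keq expr → x = -8.8032e-04; check Q = 38.26
Then remove 8.8210e-04 M of A.
Step 3:
                    J           X           A           L
  init         0.0828     0.09384    0.002304      0.1779
  Δ         -0.001497   -0.001497  4.9900e-04    0.001497
  eq           0.0813     0.09234    0.002803      0.1794
  solve Keq expr → x = 4.9900e-04; check Q = 38.26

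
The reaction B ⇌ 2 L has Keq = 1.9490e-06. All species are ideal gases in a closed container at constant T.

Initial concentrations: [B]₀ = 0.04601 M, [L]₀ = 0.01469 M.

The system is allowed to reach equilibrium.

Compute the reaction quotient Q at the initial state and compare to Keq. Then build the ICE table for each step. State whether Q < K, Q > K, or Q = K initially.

Q₀ = 0.00469; Q > K (proceeds reverse)

Q₀ = 0.00469 vs Keq = 1.9490e-06 ⇒ Q>K, reverse
Step 1:
                    B           L
  I           0.04601     0.01469
  C          0.007184    -0.01437
  E           0.05319  3.2199e-04
  solve Keq expr → x = -0.007184; check Q = 1.9490e-06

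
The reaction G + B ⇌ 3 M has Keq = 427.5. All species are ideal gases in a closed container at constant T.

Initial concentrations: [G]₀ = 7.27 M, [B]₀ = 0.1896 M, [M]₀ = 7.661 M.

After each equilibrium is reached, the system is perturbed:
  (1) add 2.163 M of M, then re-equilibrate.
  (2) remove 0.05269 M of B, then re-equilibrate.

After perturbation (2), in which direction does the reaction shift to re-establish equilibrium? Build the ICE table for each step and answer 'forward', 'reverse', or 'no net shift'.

Direction: reverse

Q₀ = 326.2 vs Keq = 427.5 ⇒ Q<K, forward
Step 1:
                  G         B         M
  Initial      7.27    0.1896     7.661
  Change   -0.03765  -0.03765    0.1129
  Equil       7.232     0.152     7.774
  solve Keq expr → x = 0.03765; check Q = 427.5
Then add 2.163 M of M.
Step 2:
                  G         B         M
  Initial     7.232     0.152     9.937
  Change     0.1258    0.1258   -0.3773
  Equil       7.358    0.2777      9.56
  solve Keq expr → x = -0.1258; check Q = 427.5
Then remove 0.05269 M of B.
Step 3:
                  G         B         M
  Initial     7.358     0.225      9.56
  Change    0.04071   0.04071   -0.1221
  Equil       7.399    0.2657     9.437
  solve Keq expr → x = -0.04071; check Q = 427.5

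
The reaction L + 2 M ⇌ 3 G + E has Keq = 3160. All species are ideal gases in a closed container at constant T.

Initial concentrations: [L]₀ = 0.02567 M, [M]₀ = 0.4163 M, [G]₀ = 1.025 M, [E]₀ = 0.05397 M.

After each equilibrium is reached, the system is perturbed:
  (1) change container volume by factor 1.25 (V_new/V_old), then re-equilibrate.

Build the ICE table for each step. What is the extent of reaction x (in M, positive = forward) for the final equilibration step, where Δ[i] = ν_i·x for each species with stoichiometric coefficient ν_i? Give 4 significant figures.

x = 3.9940e-05 M

Q₀ = 13.06 vs Keq = 3160 ⇒ Q<K, forward
Step 1:
                    L           M           G           E
  I           0.02567      0.4163       1.025     0.05397
  C          -0.02542    -0.05084     0.07626     0.02542
  E        2.5122e-04      0.3655       1.101     0.07939
  solve Keq expr → x = 0.02542; check Q = 3160
Then change container volume by factor 1.25 (V_new/V_old).
Step 2:
                    L           M           G           E
  I        2.0097e-04      0.2924       0.881     0.06351
  C       -3.9940e-05 -7.9880e-05  1.1982e-04  3.9940e-05
  E        1.6103e-04      0.2923      0.8811     0.06355
  solve Keq expr → x = 3.9940e-05; check Q = 3160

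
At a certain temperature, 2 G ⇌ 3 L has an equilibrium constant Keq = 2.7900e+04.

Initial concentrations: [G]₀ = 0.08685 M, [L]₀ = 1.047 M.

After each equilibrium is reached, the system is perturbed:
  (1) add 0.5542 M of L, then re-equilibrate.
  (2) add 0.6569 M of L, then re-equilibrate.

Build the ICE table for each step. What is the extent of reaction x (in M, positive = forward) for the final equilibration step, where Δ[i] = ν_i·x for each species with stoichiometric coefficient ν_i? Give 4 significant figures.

x = -0.004123 M

Q₀ = 152.2 vs Keq = 2.7900e+04 ⇒ Q<K, forward
Step 1:
                  G         L
  Initial   0.08685     1.047
  Change   -0.07931     0.119
  Equil    0.007538     1.166
  solve Keq expr → x = 0.03966; check Q = 2.7900e+04
Then add 0.5542 M of L.
Step 2:
                  G         L
  Initial  0.007538      1.72
  Change   0.005866 -0.008799
  Equil      0.0134     1.711
  solve Keq expr → x = -0.002933; check Q = 2.7900e+04
Then add 0.6569 M of L.
Step 3:
                  G         L
  Initial    0.0134     2.368
  Change   0.008245  -0.01237
  Equil     0.02165     2.356
  solve Keq expr → x = -0.004123; check Q = 2.7900e+04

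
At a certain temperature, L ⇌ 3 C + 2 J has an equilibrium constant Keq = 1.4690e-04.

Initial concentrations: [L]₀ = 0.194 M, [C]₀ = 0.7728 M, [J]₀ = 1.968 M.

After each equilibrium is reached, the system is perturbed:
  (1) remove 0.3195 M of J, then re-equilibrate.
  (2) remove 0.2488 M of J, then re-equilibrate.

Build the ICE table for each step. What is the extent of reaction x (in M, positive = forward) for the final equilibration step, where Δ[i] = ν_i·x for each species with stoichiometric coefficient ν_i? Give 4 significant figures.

x = 0.002058 M

Q₀ = 9.214 vs Keq = 1.4690e-04 ⇒ Q>K, reverse
Step 1:
                    L           C           J
  init          0.194      0.7728       1.968
  Δ            0.2473     -0.7418     -0.4945
  eq           0.4413     0.03102       1.473
  solve Keq expr → x = -0.2473; check Q = 1.4690e-04
Then remove 0.3195 M of J.
Step 2:
                    L           C           J
  init         0.4413     0.03102       1.154
  Δ         -0.001788    0.005365    0.003577
  eq           0.4395     0.03639       1.158
  solve Keq expr → x = 0.001788; check Q = 1.4690e-04
Then remove 0.2488 M of J.
Step 3:
                    L           C           J
  init         0.4395     0.03639      0.9088
  Δ         -0.002058    0.006175    0.004117
  eq           0.4374     0.04256      0.9129
  solve Keq expr → x = 0.002058; check Q = 1.4690e-04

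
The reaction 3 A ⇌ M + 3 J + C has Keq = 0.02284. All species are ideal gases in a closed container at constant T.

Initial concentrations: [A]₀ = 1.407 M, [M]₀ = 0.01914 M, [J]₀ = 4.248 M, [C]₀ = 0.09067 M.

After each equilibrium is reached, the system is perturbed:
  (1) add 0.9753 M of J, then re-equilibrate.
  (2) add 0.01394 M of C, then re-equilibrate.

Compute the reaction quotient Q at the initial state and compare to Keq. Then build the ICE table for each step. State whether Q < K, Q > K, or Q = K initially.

Q₀ = 0.04776 vs Keq = 0.02284 ⇒ Q>K, reverse
Step 1:
                    A           M           J           C
  Initial       1.407     0.01914       4.248     0.09067
  Change      0.02498   -0.008326    -0.02498   -0.008326
  Equil         1.432     0.01081       4.223     0.08234
  solve Keq expr → x = -0.008326; check Q = 0.02284
Then add 0.9753 M of J.
Step 2:
                    A           M           J           C
  Initial       1.432     0.01081       5.198     0.08234
  Change      0.01339   -0.004462    -0.01339   -0.004462
  Equil         1.445    0.006353       5.185     0.07788
  solve Keq expr → x = -0.004462; check Q = 0.02284
Then add 0.01394 M of C.
Step 3:
                    A           M           J           C
  Initial       1.445    0.006353       5.185     0.09182
  Change     0.002624 -8.7461e-04   -0.002624 -8.7461e-04
  Equil         1.448    0.005478       5.182     0.09095
  solve Keq expr → x = -8.7461e-04; check Q = 0.02284

Q₀ = 0.04776; Q > K (proceeds reverse)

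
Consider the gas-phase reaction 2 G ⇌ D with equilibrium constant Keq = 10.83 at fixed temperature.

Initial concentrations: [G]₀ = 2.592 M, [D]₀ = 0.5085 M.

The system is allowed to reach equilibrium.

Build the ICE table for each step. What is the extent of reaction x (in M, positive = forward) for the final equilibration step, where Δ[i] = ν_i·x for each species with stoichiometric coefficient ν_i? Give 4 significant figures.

x = 1.103 M

Q₀ = 0.07569 vs Keq = 10.83 ⇒ Q<K, forward
Step 1:
                  G         D
  Initial     2.592    0.5085
  Change     -2.206     1.103
  Equil      0.3858     1.612
  solve Keq expr → x = 1.103; check Q = 10.83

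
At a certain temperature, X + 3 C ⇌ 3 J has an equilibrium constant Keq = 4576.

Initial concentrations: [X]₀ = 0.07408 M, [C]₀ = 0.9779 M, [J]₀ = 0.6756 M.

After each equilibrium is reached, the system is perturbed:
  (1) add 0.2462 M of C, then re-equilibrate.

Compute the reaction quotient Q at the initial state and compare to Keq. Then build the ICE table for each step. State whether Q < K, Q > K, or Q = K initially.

Q₀ = 4.451; Q < K (proceeds forward)

Q₀ = 4.451 vs Keq = 4576 ⇒ Q<K, forward
Step 1:
                  X         C         J
  init      0.07408    0.9779    0.6756
  Δ        -0.07372   -0.2211    0.2211
  eq      3.6364e-04    0.7568    0.8967
  solve Keq expr → x = 0.07372; check Q = 4576
Then add 0.2462 M of C.
Step 2:
                  X         C         J
  init    3.6364e-04     1.003    0.8967
  Δ       -2.0682e-04 -6.2046e-04 6.2046e-04
  eq      1.5682e-04     1.002    0.8974
  solve Keq expr → x = 2.0682e-04; check Q = 4576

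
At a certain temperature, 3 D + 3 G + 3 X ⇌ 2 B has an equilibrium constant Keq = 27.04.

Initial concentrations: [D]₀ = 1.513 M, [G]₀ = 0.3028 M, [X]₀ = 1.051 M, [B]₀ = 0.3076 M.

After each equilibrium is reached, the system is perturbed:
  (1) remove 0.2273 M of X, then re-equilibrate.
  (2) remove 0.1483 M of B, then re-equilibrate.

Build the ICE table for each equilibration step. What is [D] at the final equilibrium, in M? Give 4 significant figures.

Q₀ = 0.8476 vs Keq = 27.04 ⇒ Q<K, forward
Step 1:
                   D          G          X          B
  init         1.513     0.3028      1.051     0.3076
  Δ          -0.1525    -0.1525    -0.1525     0.1017
  eq            1.36     0.1503     0.8985     0.4093
  solve Keq expr → x = 0.05085; check Q = 27.04
Then remove 0.2273 M of X.
Step 2:
                   D          G          X          B
  init          1.36     0.1503     0.6712     0.4093
  Δ          0.03121    0.03121    0.03121   -0.02081
  eq           1.392     0.1815     0.7024     0.3885
  solve Keq expr → x = -0.0104; check Q = 27.04
Then remove 0.1483 M of B.
Step 3:
                   D          G          X          B
  init         1.392     0.1815     0.7024     0.2402
  Δ           -0.032     -0.032     -0.032    0.02133
  eq            1.36     0.1495     0.6704     0.2615
  solve Keq expr → x = 0.01067; check Q = 27.04

[D]_eq = 1.36 M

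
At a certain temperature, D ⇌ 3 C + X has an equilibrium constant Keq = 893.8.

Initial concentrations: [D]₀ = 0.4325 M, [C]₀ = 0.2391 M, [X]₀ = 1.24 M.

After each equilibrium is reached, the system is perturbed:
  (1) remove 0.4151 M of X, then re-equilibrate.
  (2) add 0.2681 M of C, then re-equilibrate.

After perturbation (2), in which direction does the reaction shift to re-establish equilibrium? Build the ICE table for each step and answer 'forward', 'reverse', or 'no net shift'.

Direction: reverse

Q₀ = 0.03919 vs Keq = 893.8 ⇒ Q<K, forward
Step 1:
                    D           C           X
  init         0.4325      0.2391        1.24
  Δ            -0.426       1.278       0.426
  eq         0.006508       1.517       1.666
  solve Keq expr → x = 0.426; check Q = 893.8
Then remove 0.4151 M of X.
Step 2:
                    D           C           X
  init       0.006508       1.517       1.251
  Δ          -0.00157    0.004709     0.00157
  eq         0.004938       1.522       1.252
  solve Keq expr → x = 0.00157; check Q = 893.8
Then add 0.2681 M of C.
Step 3:
                    D           C           X
  init       0.004938        1.79       1.252
  Δ          0.002959   -0.008878   -0.002959
  eq         0.007898       1.781        1.25
  solve Keq expr → x = -0.002959; check Q = 893.8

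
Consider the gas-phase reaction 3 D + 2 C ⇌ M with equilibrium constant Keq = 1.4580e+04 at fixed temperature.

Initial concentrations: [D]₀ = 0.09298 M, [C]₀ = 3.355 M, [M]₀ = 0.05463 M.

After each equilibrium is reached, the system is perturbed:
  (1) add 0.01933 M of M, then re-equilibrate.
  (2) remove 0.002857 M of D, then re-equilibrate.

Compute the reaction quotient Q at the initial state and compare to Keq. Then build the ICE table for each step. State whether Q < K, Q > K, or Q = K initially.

Q₀ = 6.038; Q < K (proceeds forward)

Q₀ = 6.038 vs Keq = 1.4580e+04 ⇒ Q<K, forward
Step 1:
                    D           C           M
  Initial     0.09298       3.355     0.05463
  Change     -0.08492    -0.05662     0.02831
  Equil      0.008056       3.298     0.08294
  solve Keq expr → x = 0.02831; check Q = 1.4580e+04
Then add 0.01933 M of M.
Step 2:
                    D           C           M
  Initial    0.008056       3.298      0.1023
  Change   5.7663e-04  3.8442e-04 -1.9221e-04
  Equil      0.008633       3.299      0.1021
  solve Keq expr → x = -1.9221e-04; check Q = 1.4580e+04
Then remove 0.002857 M of D.
Step 3:
                    D           C           M
  Initial    0.005776       3.299      0.1021
  Change     0.002827    0.001885 -9.4236e-04
  Equil      0.008603       3.301      0.1011
  solve Keq expr → x = -9.4236e-04; check Q = 1.4580e+04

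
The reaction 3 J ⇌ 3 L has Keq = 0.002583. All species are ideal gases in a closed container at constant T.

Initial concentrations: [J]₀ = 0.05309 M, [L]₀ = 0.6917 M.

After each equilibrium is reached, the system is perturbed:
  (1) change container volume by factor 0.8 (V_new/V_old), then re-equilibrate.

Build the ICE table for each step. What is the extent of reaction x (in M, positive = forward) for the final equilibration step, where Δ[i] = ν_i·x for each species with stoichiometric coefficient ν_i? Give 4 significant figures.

x = 0 M

Q₀ = 2212 vs Keq = 0.002583 ⇒ Q>K, reverse
Step 1:
                   J          L
  I          0.05309     0.6917
  C           0.6018    -0.6018
  E           0.6549    0.08986
  solve Keq expr → x = -0.2006; check Q = 0.002583
Then change container volume by factor 0.8 (V_new/V_old).
Step 2:
                   J          L
  I           0.8187     0.1123
  C                0          0
  E           0.8187     0.1123
  solve Keq expr → x = 0; check Q = 0.002583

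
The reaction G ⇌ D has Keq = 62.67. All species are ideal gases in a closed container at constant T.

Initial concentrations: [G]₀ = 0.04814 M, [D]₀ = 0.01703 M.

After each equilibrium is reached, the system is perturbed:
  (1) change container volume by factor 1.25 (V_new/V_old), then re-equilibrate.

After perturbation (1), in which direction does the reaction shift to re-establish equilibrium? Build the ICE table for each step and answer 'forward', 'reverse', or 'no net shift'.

Q₀ = 0.3538 vs Keq = 62.67 ⇒ Q<K, forward
Step 1:
                   G          D
  init       0.04814    0.01703
  Δ         -0.04712    0.04712
  eq        0.001024    0.06415
  solve Keq expr → x = 0.04712; check Q = 62.67
Then change container volume by factor 1.25 (V_new/V_old).
Step 2:
                   G          D
  init    8.1885e-04    0.05132
  Δ                0          0
  eq      8.1885e-04    0.05132
  solve Keq expr → x = 0; check Q = 62.67

Direction: no net shift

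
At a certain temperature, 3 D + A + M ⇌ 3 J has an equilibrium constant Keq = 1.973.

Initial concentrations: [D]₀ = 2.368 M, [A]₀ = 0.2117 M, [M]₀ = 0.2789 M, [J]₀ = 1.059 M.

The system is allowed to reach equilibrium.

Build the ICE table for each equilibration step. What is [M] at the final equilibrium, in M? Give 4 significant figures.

[M]_eq = 0.2661 M

Q₀ = 1.515 vs Keq = 1.973 ⇒ Q<K, forward
Step 1:
                  D         A         M         J
  init        2.368    0.2117    0.2789     1.059
  Δ        -0.03825  -0.01275  -0.01275   0.03825
  eq           2.33    0.1989    0.2661     1.097
  solve Keq expr → x = 0.01275; check Q = 1.973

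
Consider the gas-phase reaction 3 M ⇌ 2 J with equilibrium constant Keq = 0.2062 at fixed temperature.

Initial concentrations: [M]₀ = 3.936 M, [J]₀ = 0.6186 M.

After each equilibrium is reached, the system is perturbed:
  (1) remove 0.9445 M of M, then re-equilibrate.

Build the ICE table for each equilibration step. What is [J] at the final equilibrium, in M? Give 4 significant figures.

Q₀ = 0.006276 vs Keq = 0.2062 ⇒ Q<K, forward
Step 1:
                    M           J
  I             3.936      0.6186
  C            -1.563       1.042
  E             2.373        1.66
  solve Keq expr → x = 0.5209; check Q = 0.2062
Then remove 0.9445 M of M.
Step 2:
                    M           J
  I             1.429        1.66
  C            0.5682     -0.3788
  E             1.997       1.282
  solve Keq expr → x = -0.1894; check Q = 0.2062

[J]_eq = 1.282 M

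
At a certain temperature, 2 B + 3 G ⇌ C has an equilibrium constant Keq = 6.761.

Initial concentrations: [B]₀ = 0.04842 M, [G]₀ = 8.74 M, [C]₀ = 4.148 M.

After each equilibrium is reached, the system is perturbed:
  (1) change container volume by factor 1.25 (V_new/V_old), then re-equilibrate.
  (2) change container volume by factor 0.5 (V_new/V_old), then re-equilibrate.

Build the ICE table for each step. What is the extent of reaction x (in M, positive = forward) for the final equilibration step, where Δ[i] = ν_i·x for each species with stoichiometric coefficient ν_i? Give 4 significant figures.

x = 0.02832 M

Q₀ = 2.65 vs Keq = 6.761 ⇒ Q<K, forward
Step 1:
                    B           G           C
  init        0.04842        8.74       4.148
  Δ          -0.01793     -0.0269    0.008966
  eq          0.03049       8.713       4.157
  solve Keq expr → x = 0.008966; check Q = 6.761
Then change container volume by factor 1.25 (V_new/V_old).
Step 2:
                    B           G           C
  init        0.02439        6.97       3.326
  Δ           0.01352     0.02027   -0.006758
  eq          0.03791       6.991       3.319
  solve Keq expr → x = -0.006758; check Q = 6.761
Then change container volume by factor 0.5 (V_new/V_old).
Step 3:
                    B           G           C
  init        0.07581       13.98       6.638
  Δ          -0.05664    -0.08496     0.02832
  eq          0.01917        13.9       6.666
  solve Keq expr → x = 0.02832; check Q = 6.761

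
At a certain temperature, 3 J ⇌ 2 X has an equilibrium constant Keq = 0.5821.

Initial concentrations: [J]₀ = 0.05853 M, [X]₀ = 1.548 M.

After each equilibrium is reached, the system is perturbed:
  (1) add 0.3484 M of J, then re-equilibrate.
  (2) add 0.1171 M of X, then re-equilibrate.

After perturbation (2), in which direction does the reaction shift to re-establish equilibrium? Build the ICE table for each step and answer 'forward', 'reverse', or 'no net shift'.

Q₀ = 1.1951e+04 vs Keq = 0.5821 ⇒ Q>K, reverse
Step 1:
                    J           X
  Initial     0.05853       1.548
  Change        1.027     -0.6848
  Equil         1.086      0.8632
  solve Keq expr → x = -0.3424; check Q = 0.5821
Then add 0.3484 M of J.
Step 2:
                    J           X
  Initial       1.434      0.8632
  Change      -0.2257      0.1504
  Equil         1.209       1.014
  solve Keq expr → x = 0.07522; check Q = 0.5821
Then add 0.1171 M of X.
Step 3:
                    J           X
  Initial       1.209       1.131
  Change      0.06035    -0.04023
  Equil         1.269        1.09
  solve Keq expr → x = -0.02012; check Q = 0.5821

Direction: reverse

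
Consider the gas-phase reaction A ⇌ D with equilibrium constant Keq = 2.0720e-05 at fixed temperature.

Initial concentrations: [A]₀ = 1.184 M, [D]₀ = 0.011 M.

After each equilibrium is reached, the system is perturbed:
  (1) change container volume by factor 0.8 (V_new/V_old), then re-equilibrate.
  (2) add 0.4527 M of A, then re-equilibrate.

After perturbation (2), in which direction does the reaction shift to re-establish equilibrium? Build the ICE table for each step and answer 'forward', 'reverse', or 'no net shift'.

Q₀ = 0.009291 vs Keq = 2.0720e-05 ⇒ Q>K, reverse
Step 1:
                    A           D
  init          1.184       0.011
  Δ           0.01098    -0.01098
  eq            1.195  2.4760e-05
  solve Keq expr → x = -0.01098; check Q = 2.0720e-05
Then change container volume by factor 0.8 (V_new/V_old).
Step 2:
                    A           D
  init          1.494  3.0950e-05
  Δ                 0           0
  eq            1.494  3.0950e-05
  solve Keq expr → x = 0; check Q = 2.0720e-05
Then add 0.4527 M of A.
Step 3:
                    A           D
  init          1.946  3.0950e-05
  Δ       -9.3797e-06  9.3797e-06
  eq            1.946  4.0330e-05
  solve Keq expr → x = 9.3797e-06; check Q = 2.0720e-05

Direction: forward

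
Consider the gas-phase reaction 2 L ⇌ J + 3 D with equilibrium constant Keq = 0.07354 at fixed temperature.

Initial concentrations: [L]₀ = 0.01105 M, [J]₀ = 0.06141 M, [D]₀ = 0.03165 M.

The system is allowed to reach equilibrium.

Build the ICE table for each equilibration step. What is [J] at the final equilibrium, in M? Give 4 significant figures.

[J]_eq = 0.0635 M

Q₀ = 0.01595 vs Keq = 0.07354 ⇒ Q<K, forward
Step 1:
                   L          J          D
  Initial    0.01105    0.06141    0.03165
  Change   -0.004186   0.002093   0.006279
  Equil     0.006864     0.0635    0.03793
  solve Keq expr → x = 0.002093; check Q = 0.07354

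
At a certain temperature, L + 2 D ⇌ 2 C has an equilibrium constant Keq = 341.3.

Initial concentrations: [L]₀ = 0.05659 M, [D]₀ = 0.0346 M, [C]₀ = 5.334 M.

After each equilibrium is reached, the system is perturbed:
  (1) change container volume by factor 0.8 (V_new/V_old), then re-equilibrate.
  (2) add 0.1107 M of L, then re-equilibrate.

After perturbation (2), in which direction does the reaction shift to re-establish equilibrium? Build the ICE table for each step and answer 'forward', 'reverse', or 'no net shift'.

Q₀ = 4.1997e+05 vs Keq = 341.3 ⇒ Q>K, reverse
Step 1:
                  L         D         C
  Initial   0.05659    0.0346     5.334
  Change     0.2294    0.4588   -0.4588
  Equil       0.286    0.4934     4.875
  solve Keq expr → x = -0.2294; check Q = 341.3
Then change container volume by factor 0.8 (V_new/V_old).
Step 2:
                  L         D         C
  Initial    0.3575    0.6168     6.094
  Change   -0.02174  -0.04348   0.04348
  Equil      0.3358    0.5733     6.137
  solve Keq expr → x = 0.02174; check Q = 341.3
Then add 0.1107 M of L.
Step 3:
                  L         D         C
  Initial    0.4465    0.5733     6.137
  Change   -0.02767  -0.05534   0.05534
  Equil      0.4188     0.518     6.193
  solve Keq expr → x = 0.02767; check Q = 341.3

Direction: forward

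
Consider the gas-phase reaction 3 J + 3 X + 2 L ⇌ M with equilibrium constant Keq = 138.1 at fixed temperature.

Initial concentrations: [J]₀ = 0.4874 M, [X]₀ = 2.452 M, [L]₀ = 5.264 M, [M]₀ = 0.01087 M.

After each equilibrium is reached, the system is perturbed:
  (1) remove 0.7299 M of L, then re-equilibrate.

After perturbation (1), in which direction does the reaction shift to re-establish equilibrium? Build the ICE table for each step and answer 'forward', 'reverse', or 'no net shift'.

Q₀ = 2.2982e-04 vs Keq = 138.1 ⇒ Q<K, forward
Step 1:
                   J          X          L          M
  init        0.4874      2.452      5.264    0.01087
  Δ          -0.4689    -0.4689    -0.3126     0.1563
  eq          0.0185      1.983      4.951     0.1672
  solve Keq expr → x = 0.1563; check Q = 138.1
Then remove 0.7299 M of L.
Step 2:
                   J          X          L          M
  init        0.0185      1.983      4.221     0.1672
  Δ         0.002022   0.002022   0.001348 -6.7408e-04
  eq         0.02052      1.985      4.223     0.1665
  solve Keq expr → x = -6.7408e-04; check Q = 138.1

Direction: reverse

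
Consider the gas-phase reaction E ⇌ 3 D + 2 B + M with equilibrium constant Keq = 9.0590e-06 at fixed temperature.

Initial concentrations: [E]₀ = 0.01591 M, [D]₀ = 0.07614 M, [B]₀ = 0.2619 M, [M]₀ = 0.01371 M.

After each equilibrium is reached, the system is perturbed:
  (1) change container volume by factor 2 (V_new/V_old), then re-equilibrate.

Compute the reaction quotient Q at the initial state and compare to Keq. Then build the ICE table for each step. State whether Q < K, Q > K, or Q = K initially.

Q₀ = 2.6090e-05 vs Keq = 9.0590e-06 ⇒ Q>K, reverse
Step 1:
                   E          D          B          M
  init       0.01591    0.07614     0.2619    0.01371
  Δ         0.003714   -0.01114  -0.007427  -0.003714
  eq         0.01962      0.065     0.2545   0.009996
  solve Keq expr → x = -0.003714; check Q = 9.0590e-06
Then change container volume by factor 2 (V_new/V_old).
Step 2:
                   E          D          B          M
  init      0.009812     0.0325     0.1272   0.004998
  Δ        -0.006401     0.0192     0.0128   0.006401
  eq        0.003411     0.0517       0.14     0.0114
  solve Keq expr → x = 0.006401; check Q = 9.0590e-06

Q₀ = 2.6090e-05; Q > K (proceeds reverse)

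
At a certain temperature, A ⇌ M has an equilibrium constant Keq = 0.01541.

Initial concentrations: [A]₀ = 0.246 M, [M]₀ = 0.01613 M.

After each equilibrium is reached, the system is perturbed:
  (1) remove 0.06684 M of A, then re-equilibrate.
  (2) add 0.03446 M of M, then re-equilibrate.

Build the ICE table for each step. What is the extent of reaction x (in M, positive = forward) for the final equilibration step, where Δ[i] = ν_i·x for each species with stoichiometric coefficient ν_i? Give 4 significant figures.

Q₀ = 0.06557 vs Keq = 0.01541 ⇒ Q>K, reverse
Step 1:
                  A         M
  init        0.246   0.01613
  Δ         0.01215  -0.01215
  eq         0.2582  0.003978
  solve Keq expr → x = -0.01215; check Q = 0.01541
Then remove 0.06684 M of A.
Step 2:
                  A         M
  init       0.1913  0.003978
  Δ        0.001014 -0.001014
  eq         0.1923  0.002964
  solve Keq expr → x = -0.001014; check Q = 0.01541
Then add 0.03446 M of M.
Step 3:
                  A         M
  init       0.1923   0.03742
  Δ         0.03394  -0.03394
  eq         0.2263  0.003487
  solve Keq expr → x = -0.03394; check Q = 0.01541

x = -0.03394 M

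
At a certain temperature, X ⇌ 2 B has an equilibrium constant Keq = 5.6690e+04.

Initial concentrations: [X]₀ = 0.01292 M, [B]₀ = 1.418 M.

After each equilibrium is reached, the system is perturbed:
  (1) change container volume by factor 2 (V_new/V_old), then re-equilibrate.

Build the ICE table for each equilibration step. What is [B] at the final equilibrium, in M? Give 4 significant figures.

[B]_eq = 0.7219 M

Q₀ = 155.6 vs Keq = 5.6690e+04 ⇒ Q<K, forward
Step 1:
                  X         B
  init      0.01292     1.418
  Δ        -0.01288   0.02577
  eq      3.6769e-05     1.444
  solve Keq expr → x = 0.01288; check Q = 5.6690e+04
Then change container volume by factor 2 (V_new/V_old).
Step 2:
                  X         B
  init    1.8385e-05    0.7219
  Δ       -9.1919e-06 1.8384e-05
  eq      9.1928e-06    0.7219
  solve Keq expr → x = 9.1919e-06; check Q = 5.6690e+04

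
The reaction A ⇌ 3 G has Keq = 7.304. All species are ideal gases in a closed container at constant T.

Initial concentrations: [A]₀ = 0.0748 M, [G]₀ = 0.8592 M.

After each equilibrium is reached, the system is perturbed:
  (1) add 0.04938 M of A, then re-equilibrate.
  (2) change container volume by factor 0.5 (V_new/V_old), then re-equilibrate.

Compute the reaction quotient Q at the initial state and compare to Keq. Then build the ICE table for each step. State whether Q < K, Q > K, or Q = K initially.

Q₀ = 8.48; Q > K (proceeds reverse)

Q₀ = 8.48 vs Keq = 7.304 ⇒ Q>K, reverse
Step 1:
                  A         G
  I          0.0748    0.8592
  C        0.006372  -0.01912
  E         0.08117    0.8401
  solve Keq expr → x = -0.006372; check Q = 7.304
Then add 0.04938 M of A.
Step 2:
                  A         G
  I          0.1306    0.8401
  C        -0.02532   0.07595
  E          0.1052     0.916
  solve Keq expr → x = 0.02532; check Q = 7.304
Then change container volume by factor 0.5 (V_new/V_old).
Step 3:
                  A         G
  I          0.2105     1.832
  C          0.1503   -0.4509
  E          0.3608     1.381
  solve Keq expr → x = -0.1503; check Q = 7.304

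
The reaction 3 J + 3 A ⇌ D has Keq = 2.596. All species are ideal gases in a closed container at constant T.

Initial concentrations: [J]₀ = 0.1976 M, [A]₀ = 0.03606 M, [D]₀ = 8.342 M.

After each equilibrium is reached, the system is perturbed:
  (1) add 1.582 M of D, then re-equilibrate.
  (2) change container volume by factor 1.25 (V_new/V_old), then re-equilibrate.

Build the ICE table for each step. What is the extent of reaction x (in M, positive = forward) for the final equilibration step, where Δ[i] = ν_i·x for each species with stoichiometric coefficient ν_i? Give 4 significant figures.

Q₀ = 2.3059e+07 vs Keq = 2.596 ⇒ Q>K, reverse
Step 1:
                  J         A         D
  init       0.1976   0.03606     8.342
  Δ           1.092     1.092   -0.3639
  eq          1.289     1.128     7.978
  solve Keq expr → x = -0.3639; check Q = 2.596
Then add 1.582 M of D.
Step 2:
                  J         A         D
  init        1.289     1.128      9.56
  Δ         0.03656   0.03656  -0.01219
  eq          1.326     1.164     9.548
  solve Keq expr → x = -0.01219; check Q = 2.596
Then change container volume by factor 1.25 (V_new/V_old).
Step 3:
                  J         A         D
  init        1.061    0.9314     7.638
  Δ           0.201     0.201  -0.06701
  eq          1.262     1.132     7.571
  solve Keq expr → x = -0.06701; check Q = 2.596

x = -0.06701 M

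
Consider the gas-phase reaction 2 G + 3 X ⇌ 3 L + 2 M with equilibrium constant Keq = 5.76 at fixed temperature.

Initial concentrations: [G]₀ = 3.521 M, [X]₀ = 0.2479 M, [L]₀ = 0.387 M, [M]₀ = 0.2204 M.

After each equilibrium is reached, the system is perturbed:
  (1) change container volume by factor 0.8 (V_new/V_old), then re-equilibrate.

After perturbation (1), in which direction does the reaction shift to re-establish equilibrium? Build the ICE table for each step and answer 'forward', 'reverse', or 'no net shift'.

Q₀ = 0.01491 vs Keq = 5.76 ⇒ Q<K, forward
Step 1:
                    G           X           L           M
  I             3.521      0.2479       0.387      0.2204
  C           -0.1198     -0.1798      0.1798      0.1198
  E             3.401     0.06814      0.5668      0.3402
  solve Keq expr → x = 0.05992; check Q = 5.76
Then change container volume by factor 0.8 (V_new/V_old).
Step 2:
                    G           X           L           M
  I             4.251     0.08517      0.7085      0.4253
  C                 0           0           0           0
  E             4.251     0.08517      0.7085      0.4253
  solve Keq expr → x = 0; check Q = 5.76

Direction: no net shift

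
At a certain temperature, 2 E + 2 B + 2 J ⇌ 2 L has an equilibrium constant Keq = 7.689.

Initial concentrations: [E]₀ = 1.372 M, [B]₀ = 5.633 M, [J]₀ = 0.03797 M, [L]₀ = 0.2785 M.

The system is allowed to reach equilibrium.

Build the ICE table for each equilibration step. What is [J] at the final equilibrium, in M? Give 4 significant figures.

Q₀ = 0.9007 vs Keq = 7.689 ⇒ Q<K, forward
Step 1:
                   E          B          J          L
  init         1.372      5.633    0.03797     0.2785
  Δ         -0.02357   -0.02357   -0.02357    0.02357
  eq           1.348      5.609     0.0144     0.3021
  solve Keq expr → x = 0.01178; check Q = 7.689

[J]_eq = 0.0144 M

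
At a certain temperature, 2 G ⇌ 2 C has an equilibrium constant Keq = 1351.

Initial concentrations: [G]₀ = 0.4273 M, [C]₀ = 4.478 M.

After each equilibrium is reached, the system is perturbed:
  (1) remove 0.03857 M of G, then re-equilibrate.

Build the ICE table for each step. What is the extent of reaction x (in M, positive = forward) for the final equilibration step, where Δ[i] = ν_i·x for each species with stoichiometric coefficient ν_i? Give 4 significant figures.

x = -0.01877 M

Q₀ = 109.8 vs Keq = 1351 ⇒ Q<K, forward
Step 1:
                   G          C
  init        0.4273      4.478
  Δ          -0.2974     0.2974
  eq          0.1299      4.775
  solve Keq expr → x = 0.1487; check Q = 1351
Then remove 0.03857 M of G.
Step 2:
                   G          C
  init       0.09135      4.775
  Δ          0.03755   -0.03755
  eq          0.1289      4.738
  solve Keq expr → x = -0.01877; check Q = 1351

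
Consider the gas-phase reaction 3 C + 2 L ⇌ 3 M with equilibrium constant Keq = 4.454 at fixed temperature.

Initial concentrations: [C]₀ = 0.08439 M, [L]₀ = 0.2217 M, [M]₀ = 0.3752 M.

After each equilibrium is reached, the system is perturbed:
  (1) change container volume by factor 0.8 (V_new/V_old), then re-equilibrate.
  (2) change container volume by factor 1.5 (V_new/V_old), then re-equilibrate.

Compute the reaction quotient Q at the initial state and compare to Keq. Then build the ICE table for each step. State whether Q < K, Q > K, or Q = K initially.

Q₀ = 1788 vs Keq = 4.454 ⇒ Q>K, reverse
Step 1:
                   C          L          M
  init       0.08439     0.2217     0.3752
  Δ           0.1716     0.1144    -0.1716
  eq           0.256     0.3361     0.2036
  solve Keq expr → x = -0.0572; check Q = 4.454
Then change container volume by factor 0.8 (V_new/V_old).
Step 2:
                   C          L          M
  init          0.32     0.4201     0.2545
  Δ          -0.0184   -0.01227     0.0184
  eq          0.3016     0.4079     0.2729
  solve Keq expr → x = 0.006133; check Q = 4.454
Then change container volume by factor 1.5 (V_new/V_old).
Step 3:
                   C          L          M
  init        0.2011     0.2719     0.1819
  Δ          0.02221    0.01481   -0.02221
  eq          0.2233     0.2867     0.1597
  solve Keq expr → x = -0.007403; check Q = 4.454

Q₀ = 1788; Q > K (proceeds reverse)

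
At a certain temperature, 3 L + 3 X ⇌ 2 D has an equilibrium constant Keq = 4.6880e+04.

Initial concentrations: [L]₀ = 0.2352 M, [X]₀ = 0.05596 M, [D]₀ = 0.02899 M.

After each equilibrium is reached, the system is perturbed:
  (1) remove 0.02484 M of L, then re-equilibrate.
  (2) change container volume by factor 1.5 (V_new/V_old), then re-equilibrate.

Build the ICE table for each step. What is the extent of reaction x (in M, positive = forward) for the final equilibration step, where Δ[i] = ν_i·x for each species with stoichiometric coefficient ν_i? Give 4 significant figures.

Q₀ = 368.6 vs Keq = 4.6880e+04 ⇒ Q<K, forward
Step 1:
                  L         X         D
  Initial    0.2352   0.05596   0.02899
  Change   -0.03625  -0.03625   0.02417
  Equil      0.1989   0.01971   0.05316
  solve Keq expr → x = 0.01208; check Q = 4.6880e+04
Then remove 0.02484 M of L.
Step 2:
                  L         X         D
  Initial    0.1741   0.01971   0.05316
  Change   0.002139  0.002139 -0.001426
  Equil      0.1762   0.02185   0.05173
  solve Keq expr → x = -7.1295e-04; check Q = 4.6880e+04
Then change container volume by factor 1.5 (V_new/V_old).
Step 3:
                  L         X         D
  Initial    0.1175   0.01456   0.03449
  Change   0.006904  0.006904 -0.004603
  Equil      0.1244   0.02147   0.02989
  solve Keq expr → x = -0.002301; check Q = 4.6880e+04

x = -0.002301 M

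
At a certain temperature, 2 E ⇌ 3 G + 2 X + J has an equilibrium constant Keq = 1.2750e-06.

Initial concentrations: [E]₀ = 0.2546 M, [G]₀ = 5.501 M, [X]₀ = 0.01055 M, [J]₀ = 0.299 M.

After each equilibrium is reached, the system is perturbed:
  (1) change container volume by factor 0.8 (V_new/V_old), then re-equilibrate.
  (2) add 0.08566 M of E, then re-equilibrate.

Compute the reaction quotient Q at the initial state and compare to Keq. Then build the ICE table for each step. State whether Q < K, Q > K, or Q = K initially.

Q₀ = 0.08546; Q > K (proceeds reverse)

Q₀ = 0.08546 vs Keq = 1.2750e-06 ⇒ Q>K, reverse
Step 1:
                  E         G         X         J
  init       0.2546     5.501   0.01055     0.299
  Δ         0.01051  -0.01576  -0.01051 -0.005254
  eq         0.2651     5.485 4.2993e-05    0.2937
  solve Keq expr → x = -0.005254; check Q = 1.2750e-06
Then change container volume by factor 0.8 (V_new/V_old).
Step 2:
                  E         G         X         J
  init       0.3314     6.857 5.3741e-05    0.3672
  Δ       1.9344e-05 -2.9016e-05 -1.9344e-05 -9.6721e-06
  eq         0.3314     6.857 3.4397e-05    0.3672
  solve Keq expr → x = -9.6721e-06; check Q = 1.2750e-06
Then add 0.08566 M of E.
Step 3:
                  E         G         X         J
  init       0.4171     6.857 3.4397e-05    0.3672
  Δ       -8.8895e-06 1.3334e-05 8.8895e-06 4.4448e-06
  eq         0.4171     6.857 4.3286e-05    0.3672
  solve Keq expr → x = 4.4448e-06; check Q = 1.2750e-06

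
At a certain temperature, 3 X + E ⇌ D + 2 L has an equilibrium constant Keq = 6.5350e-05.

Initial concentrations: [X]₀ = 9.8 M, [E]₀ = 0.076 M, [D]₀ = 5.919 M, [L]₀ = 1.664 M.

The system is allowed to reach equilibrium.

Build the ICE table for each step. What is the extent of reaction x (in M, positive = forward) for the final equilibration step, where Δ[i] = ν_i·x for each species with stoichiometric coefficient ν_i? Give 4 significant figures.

Q₀ = 0.2291 vs Keq = 6.5350e-05 ⇒ Q>K, reverse
Step 1:
                    X           E           D           L
  init            9.8       0.076       5.919       1.664
  Δ              2.29      0.7634     -0.7634      -1.527
  eq            12.09      0.8394       5.156      0.1371
  solve Keq expr → x = -0.7634; check Q = 6.5350e-05

x = -0.7634 M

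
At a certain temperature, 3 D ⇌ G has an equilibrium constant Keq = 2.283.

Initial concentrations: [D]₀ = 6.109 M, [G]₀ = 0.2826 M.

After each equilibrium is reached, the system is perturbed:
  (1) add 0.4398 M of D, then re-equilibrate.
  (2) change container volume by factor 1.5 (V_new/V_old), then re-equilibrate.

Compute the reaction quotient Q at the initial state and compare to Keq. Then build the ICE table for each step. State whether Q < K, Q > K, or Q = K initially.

Q₀ = 0.00124 vs Keq = 2.283 ⇒ Q<K, forward
Step 1:
                   D          G
  I            6.109     0.2826
  C           -5.152      1.717
  E           0.9568          2
  solve Keq expr → x = 1.717; check Q = 2.283
Then add 0.4398 M of D.
Step 2:
                   D          G
  I            1.397          2
  C          -0.4181     0.1394
  E           0.9786      2.139
  solve Keq expr → x = 0.1394; check Q = 2.283
Then change container volume by factor 1.5 (V_new/V_old).
Step 3:
                   D          G
  I           0.6524      1.426
  C           0.1897   -0.06322
  E            0.842      1.363
  solve Keq expr → x = -0.06322; check Q = 2.283

Q₀ = 0.00124; Q < K (proceeds forward)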